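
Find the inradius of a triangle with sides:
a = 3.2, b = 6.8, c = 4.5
r = Area/s where s is the semi-perimeter.
s = (3.2 + 6.8 + 4.5)/2 = 14.5/2 = 7.25
Area = √(s(s−a)(s−b)(s−c)) = √(7.25·4.05·0.45·2.75) ≈ √36.3361 ≈ 6.02794
r ≈ 6.02794/7.25 ≈ 0.83144

r = 0.8314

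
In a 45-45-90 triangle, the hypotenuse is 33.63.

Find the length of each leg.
In a 45-45-90 triangle hypotenuse = leg·√2, so leg = hypotenuse/√2.
Leg = 33.63/√2 ≈ 33.63/1.41421 ≈ 23.78

Each leg = 23.78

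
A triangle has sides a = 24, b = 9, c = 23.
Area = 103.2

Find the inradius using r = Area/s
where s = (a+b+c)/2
s = (24 + 9 + 23)/2 = 56/2 = 28
r = Area/s = 103.2/28 ≈ 3.68571

r = 3.686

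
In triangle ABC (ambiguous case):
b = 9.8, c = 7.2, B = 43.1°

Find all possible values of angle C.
b/sin(B) = c/sin(C)  ⇒  sin(C) = c·sin(B)/b = 7.2·sin(43.1°)/9.8
sin(43.1°) ≈ 0.683274
sin(C) ≈ 7.2·0.683274/9.8 ≈ 4.91957/9.8 ≈ 0.501997
Candidate 1: C₁ = arcsin(0.501997) ≈ 30.1322°  →  A = 180° − 43.1° − 30.1322° ≈ 106.768° > 0, valid
Candidate 2: C₂ = 180° − C₁ ≈ 149.868°  →  A = 180° − 43.1° − 149.868° ≈ -12.9678° ≤ 0, not a valid triangle

C = 30.13° (one solution)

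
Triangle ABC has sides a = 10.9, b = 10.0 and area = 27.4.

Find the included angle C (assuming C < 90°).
Area = ½·a·b·sin(C)  ⇒  sin(C) = 2·Area/(a·b) = 2·27.4/(10.9·10.0) = 54.8/109 ≈ 0.502752
C = arcsin(0.502752) ≈ 30.1823° (taking the acute solution since C < 90°)

C = 30.18°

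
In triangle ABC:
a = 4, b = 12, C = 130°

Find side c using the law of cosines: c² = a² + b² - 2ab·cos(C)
c² = 4² + 12² − 2·4·12·cos(130°)
cos(130°) ≈ -0.642788
c² ≈ 16 + 144 − 96·(-0.642788) ≈ 160 + 61.7076 ≈ 221.708
c ≈ √221.708 ≈ 14.8898

c = 14.89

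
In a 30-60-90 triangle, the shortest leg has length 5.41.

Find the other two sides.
In a 30-60-90 triangle the sides are in ratio 1 : √3 : 2 (short leg : long leg : hypotenuse).
Long leg = 5.41·√3 ≈ 5.41·1.73205 ≈ 9.37039
Hypotenuse = 2·5.41 = 10.82

Long leg = 5.41√3 = 9.37, Hypotenuse = 10.82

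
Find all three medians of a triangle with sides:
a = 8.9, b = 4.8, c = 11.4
Median formula: m_a = ½√(2b² + 2c² − a²) (and cyclically). a² = 79.21, b² = 23.04, c² = 129.96.
m_a = ½√(2·23.04 + 2·129.96 − 79.21) = ½√226.79 ≈ ½·15.0595 ≈ 7.52977
m_b = ½√(2·79.21 + 2·129.96 − 23.04) = ½√395.3 ≈ ½·19.8822 ≈ 9.94108
m_c = ½√(2·79.21 + 2·23.04 − 129.96) = ½√74.54 ≈ ½·8.63366 ≈ 4.31683

m_a = 7.53, m_b = 9.941, m_c = 4.317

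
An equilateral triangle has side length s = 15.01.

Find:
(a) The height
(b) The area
(a) The height splits the triangle into two 30-60-90 halves: h = s·√3/2 = 15.01·1.73205/2 ≈ 25.9981/2 ≈ 12.999
(b) Area = (√3/4)·s² = (√3/4)·15.01² = (√3/4)·225.3001 ≈ 0.433013·225.3001 ≈ 97.5578

Height = 13, Area = 97.56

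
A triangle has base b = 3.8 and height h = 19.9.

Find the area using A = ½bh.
A = ½·b·h = ½·3.8·19.9 = ½·75.62 = 37.81

Area = 37.81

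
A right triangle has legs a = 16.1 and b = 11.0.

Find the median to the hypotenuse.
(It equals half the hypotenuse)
Hypotenuse c = √(a² + b²) = √(259.21 + 121) = √380.21 ≈ 19.499
Median to hypotenuse = c/2 ≈ 19.499/2 ≈ 9.74949

Median = 9.749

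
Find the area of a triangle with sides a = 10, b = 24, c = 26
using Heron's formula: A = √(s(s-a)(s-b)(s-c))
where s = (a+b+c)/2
s = (10 + 24 + 26)/2 = 60/2 = 30
s − a = 20, s − b = 6, s − c = 4
s(s−a)(s−b)(s−c) = 30·20·6·4 = 14400
Area = √14400 ≈ 120

s = 30.0, Area = 120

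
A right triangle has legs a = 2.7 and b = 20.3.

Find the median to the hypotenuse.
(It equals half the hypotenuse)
Hypotenuse c = √(a² + b²) = √(7.29 + 412.09) = √419.38 ≈ 20.4788
Median to hypotenuse = c/2 ≈ 20.4788/2 ≈ 10.2394

Median = 10.24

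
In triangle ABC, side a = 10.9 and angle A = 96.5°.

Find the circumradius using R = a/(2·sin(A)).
R = a/(2·sin(A)) = 10.9/(2·sin(96.5°))
sin(96.5°) ≈ 0.993572
R ≈ 10.9/(2·0.993572) = 10.9/1.98714 ≈ 5.48526

R = 5.485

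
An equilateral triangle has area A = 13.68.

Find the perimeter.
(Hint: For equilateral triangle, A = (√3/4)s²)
A = (√3/4)s²  ⇒  s² = 4A/√3 = 4·13.68/√3 = 54.72/1.73205 ≈ 31.5926
s ≈ √31.5926 ≈ 5.62073
Perimeter = 3s ≈ 3·5.62073 ≈ 16.8622

Perimeter = 16.86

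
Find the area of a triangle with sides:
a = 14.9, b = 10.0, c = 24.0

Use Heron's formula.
s = (14.9 + 10.0 + 24.0)/2 = 48.9/2 = 24.45
s − a = 9.55, s − b = 14.45, s − c = 0.45
s(s−a)(s−b)(s−c) = 24.45·9.55·14.45·0.45 ≈ 1518.32
Area = √1518.32 ≈ 38.9656

Area = 38.97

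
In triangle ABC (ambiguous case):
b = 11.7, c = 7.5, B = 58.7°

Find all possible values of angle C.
b/sin(B) = c/sin(C)  ⇒  sin(C) = c·sin(B)/b = 7.5·sin(58.7°)/11.7
sin(58.7°) ≈ 0.854459
sin(C) ≈ 7.5·0.854459/11.7 ≈ 6.40844/11.7 ≈ 0.54773
Candidate 1: C₁ = arcsin(0.54773) ≈ 33.2114°  →  A = 180° − 58.7° − 33.2114° ≈ 88.0886° > 0, valid
Candidate 2: C₂ = 180° − C₁ ≈ 146.789°  →  A = 180° − 58.7° − 146.789° ≈ -25.4886° ≤ 0, not a valid triangle

C = 33.21° (one solution)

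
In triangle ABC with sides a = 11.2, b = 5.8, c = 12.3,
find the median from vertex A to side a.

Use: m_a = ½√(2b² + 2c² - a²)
m_a = ½√(2·5.8² + 2·12.3² − 11.2²) = ½√(2·33.64 + 2·151.29 − 125.44) = ½√(67.28 + 302.58 − 125.44) = ½√244.42
√244.42 ≈ 15.6339, so m_a ≈ 7.81697

m_a = 7.817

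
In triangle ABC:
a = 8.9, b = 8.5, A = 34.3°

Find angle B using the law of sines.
a/sin(A) = b/sin(B)  ⇒  sin(B) = b·sin(A)/a = 8.5·sin(34.3°)/8.9
sin(34.3°) ≈ 0.563526
sin(B) ≈ 8.5·0.563526/8.9 ≈ 4.78997/8.9 ≈ 0.538199
B = arcsin(0.538199) ≈ 32.5611°
(Since b ≤ a we need B ≤ A, so the obtuse alternative 180° − 32.5611° ≈ 147.439° is rejected.)

B = 32.56°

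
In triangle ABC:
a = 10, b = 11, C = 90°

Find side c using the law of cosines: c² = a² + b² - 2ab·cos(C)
c² = 10² + 11² − 2·10·11·cos(90°)
cos(90°) ≈ 0
c² ≈ 100 + 121 − 220·(0) ≈ 221 − 0 ≈ 221
c ≈ √221 ≈ 14.8661

c = 14.87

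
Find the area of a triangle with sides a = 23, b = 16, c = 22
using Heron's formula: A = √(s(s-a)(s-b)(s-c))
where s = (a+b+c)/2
s = (23 + 16 + 22)/2 = 61/2 = 30.5
s − a = 7.5, s − b = 14.5, s − c = 8.5
s(s−a)(s−b)(s−c) = 30.5·7.5·14.5·8.5 = 28193.4375
Area = √28193.4375 ≈ 167.909

s = 30.5, Area = 167.9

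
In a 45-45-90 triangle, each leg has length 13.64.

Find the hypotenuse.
In a 45-45-90 triangle the sides are in ratio 1 : 1 : √2, so hypotenuse = leg·√2.
Hypotenuse = 13.64·√2 ≈ 13.64·1.41421 ≈ 19.2899

Hypotenuse = 13.64√2 = 19.29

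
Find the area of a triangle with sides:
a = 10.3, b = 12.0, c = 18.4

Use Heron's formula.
s = (10.3 + 12.0 + 18.4)/2 = 40.7/2 = 20.35
s − a = 10.05, s − b = 8.35, s − c = 1.95
s(s−a)(s−b)(s−c) = 20.35·10.05·8.35·1.95 ≈ 3330.06
Area = √3330.06 ≈ 57.7066

Area = 57.71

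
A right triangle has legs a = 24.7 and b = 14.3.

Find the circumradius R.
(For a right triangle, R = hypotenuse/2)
Hypotenuse c = √(a² + b²) = √(610.09 + 204.49) = √814.58 ≈ 28.5408
R = c/2 ≈ 28.5408/2 ≈ 14.2704

R = 14.27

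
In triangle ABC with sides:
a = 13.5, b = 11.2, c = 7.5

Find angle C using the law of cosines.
c² = a² + b² − 2ab·cos(C)  ⇒  cos(C) = (a² + b² − c²)/(2ab)
cos(C) = (13.5² + 11.2² − 7.5²)/(2·13.5·11.2) = (182.25 + 125.44 − 56.25)/302.4 = 251.44/302.4 ≈ 0.831481
C = arccos(0.831481) ≈ 33.7488°

C = 33.75°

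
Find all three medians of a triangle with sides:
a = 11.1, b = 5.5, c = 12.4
Median formula: m_a = ½√(2b² + 2c² − a²) (and cyclically). a² = 123.21, b² = 30.25, c² = 153.76.
m_a = ½√(2·30.25 + 2·153.76 − 123.21) = ½√244.81 ≈ ½·15.6464 ≈ 7.8232
m_b = ½√(2·123.21 + 2·153.76 − 30.25) = ½√523.69 ≈ ½·22.8843 ≈ 11.4421
m_c = ½√(2·123.21 + 2·30.25 − 153.76) = ½√153.16 ≈ ½·12.3758 ≈ 6.18789

m_a = 7.823, m_b = 11.44, m_c = 6.188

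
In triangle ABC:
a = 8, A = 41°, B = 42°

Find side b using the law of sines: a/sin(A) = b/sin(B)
a/sin(A) = b/sin(B)  ⇒  b = a·sin(B)/sin(A) = 8·sin(42°)/sin(41°)
sin(42°) ≈ 0.669131, sin(41°) ≈ 0.656059
b ≈ 8·0.669131/0.656059 ≈ 5.35304/0.656059 ≈ 8.1594

b = 8.159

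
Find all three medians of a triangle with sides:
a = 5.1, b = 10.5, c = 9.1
Median formula: m_a = ½√(2b² + 2c² − a²) (and cyclically). a² = 26.01, b² = 110.25, c² = 82.81.
m_a = ½√(2·110.25 + 2·82.81 − 26.01) = ½√360.11 ≈ ½·18.9766 ≈ 9.48828
m_b = ½√(2·26.01 + 2·82.81 − 110.25) = ½√107.39 ≈ ½·10.3629 ≈ 5.18146
m_c = ½√(2·26.01 + 2·110.25 − 82.81) = ½√189.71 ≈ ½·13.7735 ≈ 6.88676

m_a = 9.488, m_b = 5.181, m_c = 6.887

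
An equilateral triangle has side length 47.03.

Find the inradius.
r = Area/s with s the semi-perimeter.
Area = (√3/4)·47.03² = (√3/4)·2211.8209 ≈ 0.433013·2211.8209 ≈ 957.747
s = 3·47.03/2 = 70.545
r ≈ 957.747/70.545 ≈ 13.5764
(Equivalently r = side/(2√3) = 47.03/3.4641 ≈ 13.5764.)

r = 13.58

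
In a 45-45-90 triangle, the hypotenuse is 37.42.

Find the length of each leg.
In a 45-45-90 triangle hypotenuse = leg·√2, so leg = hypotenuse/√2.
Leg = 37.42/√2 ≈ 37.42/1.41421 ≈ 26.4599

Each leg = 26.46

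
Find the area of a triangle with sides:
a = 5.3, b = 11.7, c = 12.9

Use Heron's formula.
s = (5.3 + 11.7 + 12.9)/2 = 29.9/2 = 14.95
s − a = 9.65, s − b = 3.25, s − c = 2.05
s(s−a)(s−b)(s−c) = 14.95·9.65·3.25·2.05 ≈ 961.182
Area = √961.182 ≈ 31.0029

Area = 31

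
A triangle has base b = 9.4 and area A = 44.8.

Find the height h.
A = ½·b·h  ⇒  h = 2A/b = 2·44.8/9.4 = 89.6/9.4 ≈ 9.53191

h = 9.532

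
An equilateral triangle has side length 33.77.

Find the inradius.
r = Area/s with s the semi-perimeter.
Area = (√3/4)·33.77² = (√3/4)·1140.4129 ≈ 0.433013·1140.4129 ≈ 493.813
s = 3·33.77/2 = 50.655
r ≈ 493.813/50.655 ≈ 9.74856
(Equivalently r = side/(2√3) = 33.77/3.4641 ≈ 9.74856.)

r = 9.749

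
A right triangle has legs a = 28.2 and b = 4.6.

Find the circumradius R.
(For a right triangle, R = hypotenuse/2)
Hypotenuse c = √(a² + b²) = √(795.24 + 21.16) = √816.4 ≈ 28.5727
R = c/2 ≈ 28.5727/2 ≈ 14.2864

R = 14.29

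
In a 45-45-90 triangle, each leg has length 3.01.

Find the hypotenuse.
In a 45-45-90 triangle the sides are in ratio 1 : 1 : √2, so hypotenuse = leg·√2.
Hypotenuse = 3.01·√2 ≈ 3.01·1.41421 ≈ 4.25678

Hypotenuse = 3.01√2 = 4.257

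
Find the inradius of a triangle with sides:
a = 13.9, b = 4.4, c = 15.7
r = Area/s where s is the semi-perimeter.
s = (13.9 + 4.4 + 15.7)/2 = 34/2 = 17
Area = √(s(s−a)(s−b)(s−c)) = √(17·3.1·12.6·1.3) ≈ √863.226 ≈ 29.3807
r ≈ 29.3807/17 ≈ 1.72828

r = 1.728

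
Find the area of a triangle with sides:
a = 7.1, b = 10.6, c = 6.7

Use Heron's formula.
s = (7.1 + 10.6 + 6.7)/2 = 24.4/2 = 12.2
s − a = 5.1, s − b = 1.6, s − c = 5.5
s(s−a)(s−b)(s−c) = 12.2·5.1·1.6·5.5 ≈ 547.536
Area = √547.536 ≈ 23.3995

Area = 23.4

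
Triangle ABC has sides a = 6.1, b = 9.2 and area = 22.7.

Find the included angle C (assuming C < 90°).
Area = ½·a·b·sin(C)  ⇒  sin(C) = 2·Area/(a·b) = 2·22.7/(6.1·9.2) = 45.4/56.12 ≈ 0.808981
C = arcsin(0.808981) ≈ 53.9965° (taking the acute solution since C < 90°)

C = 54°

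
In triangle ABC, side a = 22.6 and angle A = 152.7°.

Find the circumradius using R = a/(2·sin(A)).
R = a/(2·sin(A)) = 22.6/(2·sin(152.7°))
sin(152.7°) ≈ 0.45865
R ≈ 22.6/(2·0.45865) = 22.6/0.917299 ≈ 24.6375

R = 24.64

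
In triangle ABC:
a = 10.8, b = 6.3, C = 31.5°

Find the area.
Two sides and the included angle (SAS): A = ½·a·b·sin(C) = ½·10.8·6.3·sin(31.5°)
sin(31.5°) ≈ 0.522499
A ≈ ½·68.04·0.522499 = 34.02·0.522499 ≈ 17.7754

Area = 17.78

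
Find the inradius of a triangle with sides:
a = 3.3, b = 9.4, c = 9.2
r = Area/s where s is the semi-perimeter.
s = (3.3 + 9.4 + 9.2)/2 = 21.9/2 = 10.95
Area = √(s(s−a)(s−b)(s−c)) = √(10.95·7.65·1.55·1.75) ≈ √227.219 ≈ 15.0738
r ≈ 15.0738/10.95 ≈ 1.3766

r = 1.377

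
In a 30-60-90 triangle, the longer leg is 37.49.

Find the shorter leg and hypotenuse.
In a 30-60-90 triangle the sides are in ratio 1 : √3 : 2, so short leg = long leg/√3 and hypotenuse = 2·(short leg).
Short leg = 37.49/√3 ≈ 37.49/1.73205 ≈ 21.6449
Hypotenuse = 2·21.6449 ≈ 43.2897

Short leg = 21.64, Hypotenuse = 43.29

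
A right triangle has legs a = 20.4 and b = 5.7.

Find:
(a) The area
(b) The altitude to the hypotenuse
(a) The legs are perpendicular, so Area = ½·a·b = ½·20.4·5.7 = ½·116.28 = 58.14
(b) Hypotenuse c = √(a² + b²) = √(416.16 + 32.49) = √448.65 ≈ 21.1814
    Area = ½·c·h_c  ⇒  h_c = 2·Area/c = 116.28/21.1814 ≈ 5.48973

Area = 58.14, h_c = 5.49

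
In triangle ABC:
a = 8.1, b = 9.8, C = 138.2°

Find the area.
Two sides and the included angle (SAS): A = ½·a·b·sin(C) = ½·8.1·9.8·sin(138.2°)
sin(138.2°) ≈ 0.666532
A ≈ ½·79.38·0.666532 = 39.69·0.666532 ≈ 26.4547

Area = 26.45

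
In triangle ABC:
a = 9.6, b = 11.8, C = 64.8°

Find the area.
Two sides and the included angle (SAS): A = ½·a·b·sin(C) = ½·9.6·11.8·sin(64.8°)
sin(64.8°) ≈ 0.904827
A ≈ ½·113.28·0.904827 = 56.64·0.904827 ≈ 51.2494

Area = 51.25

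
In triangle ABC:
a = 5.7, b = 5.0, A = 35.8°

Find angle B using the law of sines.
a/sin(A) = b/sin(B)  ⇒  sin(B) = b·sin(A)/a = 5.0·sin(35.8°)/5.7
sin(35.8°) ≈ 0.584958
sin(B) ≈ 5.0·0.584958/5.7 ≈ 2.92479/5.7 ≈ 0.513121
B = arcsin(0.513121) ≈ 30.8719°
(Since b ≤ a we need B ≤ A, so the obtuse alternative 180° − 30.8719° ≈ 149.128° is rejected.)

B = 30.87°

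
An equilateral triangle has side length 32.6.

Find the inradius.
r = Area/s with s the semi-perimeter.
Area = (√3/4)·32.6² = (√3/4)·1062.76 ≈ 0.433013·1062.76 ≈ 460.189
s = 3·32.6/2 = 48.9
r ≈ 460.189/48.9 ≈ 9.41081
(Equivalently r = side/(2√3) = 32.6/3.4641 ≈ 9.41081.)

r = 9.411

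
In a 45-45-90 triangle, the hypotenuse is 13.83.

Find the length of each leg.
In a 45-45-90 triangle hypotenuse = leg·√2, so leg = hypotenuse/√2.
Leg = 13.83/√2 ≈ 13.83/1.41421 ≈ 9.77929

Each leg = 9.779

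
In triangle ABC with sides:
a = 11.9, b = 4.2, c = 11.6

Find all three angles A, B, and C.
Law of cosines for each angle (a² = 141.61, b² = 17.64, c² = 134.56):
cos(A) = (b² + c² − a²)/(2bc) = (17.64 + 134.56 − 141.61)/(2·4.2·11.6) = 10.59/97.44 ≈ 0.108682  ⇒  A ≈ 83.7606°
cos(B) = (a² + c² − b²)/(2ac) = (141.61 + 134.56 − 17.64)/(2·11.9·11.6) = 258.53/276.08 ≈ 0.936431  ⇒  B ≈ 20.5393°
cos(C) = (a² + b² − c²)/(2ab) = (141.61 + 17.64 − 134.56)/(2·11.9·4.2) = 24.69/99.96 ≈ 0.246999  ⇒  C ≈ 75.7°
Check: A + B + C ≈ 180°

A = 83.76°, B = 20.54°, C = 75.7°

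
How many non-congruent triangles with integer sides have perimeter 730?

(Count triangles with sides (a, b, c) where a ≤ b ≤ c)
Let a ≤ b ≤ c with a + b + c = 730. The only binding inequality is a + b > c, i.e. 730 − c > c, so c < 730/2; and c ≥ 730/3 since c is the largest side.
So 244 ≤ c ≤ 364. For each c, b runs from ⌈(730 − c)/2⌉ up to c (then a = 730 − b − c satisfies 1 ≤ a ≤ b automatically), giving c − ⌈(730 − c)/2⌉ + 1 choices.
Summing over c: 2 + 3 + 5 + 6 + … + 180 + 182  (121 terms, c = 244, …, 364) = 11102
Check (closed form: nearest integer to p²/48 for even p, (p+3)²/48 for odd p): 730²/48 = 532900/48 ≈ 11102.08 → 11102

11102 triangles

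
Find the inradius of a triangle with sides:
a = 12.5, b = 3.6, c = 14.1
r = Area/s where s is the semi-perimeter.
s = (12.5 + 3.6 + 14.1)/2 = 30.2/2 = 15.1
Area = √(s(s−a)(s−b)(s−c)) = √(15.1·2.6·11.5·1) ≈ √451.49 ≈ 21.2483
r ≈ 21.2483/15.1 ≈ 1.40717

r = 1.407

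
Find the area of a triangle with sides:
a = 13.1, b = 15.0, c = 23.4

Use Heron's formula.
s = (13.1 + 15.0 + 23.4)/2 = 51.5/2 = 25.75
s − a = 12.65, s − b = 10.75, s − c = 2.35
s(s−a)(s−b)(s−c) = 25.75·12.65·10.75·2.35 ≈ 8228.94
Area = √8228.94 ≈ 90.7135

Area = 90.71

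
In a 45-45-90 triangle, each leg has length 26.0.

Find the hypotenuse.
In a 45-45-90 triangle the sides are in ratio 1 : 1 : √2, so hypotenuse = leg·√2.
Hypotenuse = 26.0·√2 ≈ 26.0·1.41421 ≈ 36.7696

Hypotenuse = 26.0√2 = 36.77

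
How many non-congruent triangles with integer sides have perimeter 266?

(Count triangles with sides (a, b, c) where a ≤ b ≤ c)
Let a ≤ b ≤ c with a + b + c = 266. The only binding inequality is a + b > c, i.e. 266 − c > c, so c < 266/2; and c ≥ 266/3 since c is the largest side.
So 89 ≤ c ≤ 132. For each c, b runs from ⌈(266 − c)/2⌉ up to c (then a = 266 − b − c satisfies 1 ≤ a ≤ b automatically), giving c − ⌈(266 − c)/2⌉ + 1 choices.
Summing over c: 1 + 3 + 4 + 6 + … + 64 + 66  (44 terms, c = 89, …, 132) = 1474
Check (closed form: nearest integer to p²/48 for even p, (p+3)²/48 for odd p): 266²/48 = 70756/48 ≈ 1474.08 → 1474

1474 triangles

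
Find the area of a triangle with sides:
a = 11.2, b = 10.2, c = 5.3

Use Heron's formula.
s = (11.2 + 10.2 + 5.3)/2 = 26.7/2 = 13.35
s − a = 2.15, s − b = 3.15, s − c = 8.05
s(s−a)(s−b)(s−c) = 13.35·2.15·3.15·8.05 ≈ 727.824
Area = √727.824 ≈ 26.9782

Area = 26.98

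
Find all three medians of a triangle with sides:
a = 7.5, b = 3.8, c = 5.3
Median formula: m_a = ½√(2b² + 2c² − a²) (and cyclically). a² = 56.25, b² = 14.44, c² = 28.09.
m_a = ½√(2·14.44 + 2·28.09 − 56.25) = ½√28.81 ≈ ½·5.36749 ≈ 2.68375
m_b = ½√(2·56.25 + 2·28.09 − 14.44) = ½√154.24 ≈ ½·12.4193 ≈ 6.20967
m_c = ½√(2·56.25 + 2·14.44 − 28.09) = ½√113.29 ≈ ½·10.6438 ≈ 5.32189

m_a = 2.684, m_b = 6.21, m_c = 5.322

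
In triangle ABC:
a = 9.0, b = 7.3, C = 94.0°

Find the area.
Two sides and the included angle (SAS): A = ½·a·b·sin(C) = ½·9.0·7.3·sin(94.0°)
sin(94.0°) ≈ 0.997564
A ≈ ½·65.7·0.997564 = 32.85·0.997564 ≈ 32.77

Area = 32.77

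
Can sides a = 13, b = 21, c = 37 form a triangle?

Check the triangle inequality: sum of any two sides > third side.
a + b vs c: 13 + 21 = 34 ≤ 37  ✗
a + c vs b: 13 + 37 = 50 > 21  ✓
b + c vs a: 21 + 37 = 58 > 13  ✓

No: 13 + 21 = 34 is not > 37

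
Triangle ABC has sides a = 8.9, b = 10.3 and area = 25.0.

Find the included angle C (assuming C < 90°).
Area = ½·a·b·sin(C)  ⇒  sin(C) = 2·Area/(a·b) = 2·25.0/(8.9·10.3) = 50/91.67 ≈ 0.545435
C = arcsin(0.545435) ≈ 33.0544° (taking the acute solution since C < 90°)

C = 33.05°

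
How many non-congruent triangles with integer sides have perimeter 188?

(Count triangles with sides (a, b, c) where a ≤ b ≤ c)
Let a ≤ b ≤ c with a + b + c = 188. The only binding inequality is a + b > c, i.e. 188 − c > c, so c < 188/2; and c ≥ 188/3 since c is the largest side.
So 63 ≤ c ≤ 93. For each c, b runs from ⌈(188 − c)/2⌉ up to c (then a = 188 − b − c satisfies 1 ≤ a ≤ b automatically), giving c − ⌈(188 − c)/2⌉ + 1 choices.
Summing over c: 1 + 3 + 4 + 6 + … + 45 + 46  (31 terms, c = 63, …, 93) = 736
Check (closed form: nearest integer to p²/48 for even p, (p+3)²/48 for odd p): 188²/48 = 35344/48 ≈ 736.33 → 736

736 triangles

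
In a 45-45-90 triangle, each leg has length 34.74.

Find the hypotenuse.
In a 45-45-90 triangle the sides are in ratio 1 : 1 : √2, so hypotenuse = leg·√2.
Hypotenuse = 34.74·√2 ≈ 34.74·1.41421 ≈ 49.1298

Hypotenuse = 34.74√2 = 49.13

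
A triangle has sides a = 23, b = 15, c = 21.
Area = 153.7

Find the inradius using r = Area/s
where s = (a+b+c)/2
s = (23 + 15 + 21)/2 = 59/2 = 29.5
r = Area/s = 153.7/29.5 ≈ 5.21017

r = 5.21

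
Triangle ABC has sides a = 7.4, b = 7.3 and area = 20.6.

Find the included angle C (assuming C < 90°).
Area = ½·a·b·sin(C)  ⇒  sin(C) = 2·Area/(a·b) = 2·20.6/(7.4·7.3) = 41.2/54.02 ≈ 0.76268
C = arcsin(0.76268) ≈ 49.7011° (taking the acute solution since C < 90°)

C = 49.7°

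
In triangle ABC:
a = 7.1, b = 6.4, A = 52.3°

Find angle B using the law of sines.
a/sin(A) = b/sin(B)  ⇒  sin(B) = b·sin(A)/a = 6.4·sin(52.3°)/7.1
sin(52.3°) ≈ 0.791224
sin(B) ≈ 6.4·0.791224/7.1 ≈ 5.06383/7.1 ≈ 0.713216
B = arcsin(0.713216) ≈ 45.4971°
(Since b ≤ a we need B ≤ A, so the obtuse alternative 180° − 45.4971° ≈ 134.503° is rejected.)

B = 45.5°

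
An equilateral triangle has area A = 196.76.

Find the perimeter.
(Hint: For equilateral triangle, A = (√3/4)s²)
A = (√3/4)s²  ⇒  s² = 4A/√3 = 4·196.76/√3 = 787.04/1.73205 ≈ 454.398
s ≈ √454.398 ≈ 21.3166
Perimeter = 3s ≈ 3·21.3166 ≈ 63.9498

Perimeter = 63.95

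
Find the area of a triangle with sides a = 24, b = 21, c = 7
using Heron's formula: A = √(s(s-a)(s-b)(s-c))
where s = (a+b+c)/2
s = (24 + 21 + 7)/2 = 52/2 = 26
s − a = 2, s − b = 5, s − c = 19
s(s−a)(s−b)(s−c) = 26·2·5·19 = 4940
Area = √4940 ≈ 70.2851

s = 26.0, Area = 70.29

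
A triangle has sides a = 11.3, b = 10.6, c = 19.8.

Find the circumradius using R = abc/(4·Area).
First find the area with Heron's formula.
s = (11.3 + 10.6 + 19.8)/2 = 20.85
Area = √(s(s−a)(s−b)(s−c)) = √(20.85·9.55·10.25·1.05) ≈ √2143 ≈ 46.2926
abc = 11.3·10.6·19.8 = 2371.644
R = abc/(4·Area) ≈ 2371.644/(4·46.2926) = 2371.644/185.17 ≈ 12.8079

R = 12.81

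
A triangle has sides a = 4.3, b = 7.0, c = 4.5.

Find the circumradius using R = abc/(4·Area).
First find the area with Heron's formula.
s = (4.3 + 7.0 + 4.5)/2 = 7.9
Area = √(s(s−a)(s−b)(s−c)) = √(7.9·3.6·0.9·3.4) ≈ √87.0264 ≈ 9.32879
abc = 4.3·7.0·4.5 = 135.45
R = abc/(4·Area) ≈ 135.45/(4·9.32879) = 135.45/37.3152 ≈ 3.62989

R = 3.63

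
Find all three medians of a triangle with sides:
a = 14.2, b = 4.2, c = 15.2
Median formula: m_a = ½√(2b² + 2c² − a²) (and cyclically). a² = 201.64, b² = 17.64, c² = 231.04.
m_a = ½√(2·17.64 + 2·231.04 − 201.64) = ½√295.72 ≈ ½·17.1965 ≈ 8.59826
m_b = ½√(2·201.64 + 2·231.04 − 17.64) = ½√847.72 ≈ ½·29.1156 ≈ 14.5578
m_c = ½√(2·201.64 + 2·17.64 − 231.04) = ½√207.52 ≈ ½·14.4056 ≈ 7.20278

m_a = 8.598, m_b = 14.56, m_c = 7.203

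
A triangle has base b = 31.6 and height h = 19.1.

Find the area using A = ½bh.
A = ½·b·h = ½·31.6·19.1 = ½·603.56 = 301.78

Area = 301.78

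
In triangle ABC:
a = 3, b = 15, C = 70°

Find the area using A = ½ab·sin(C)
A = ½·a·b·sin(C) = ½·3·15·sin(70°)
sin(70°) ≈ 0.939693
A ≈ ½·45·0.939693 = 22.5·0.939693 ≈ 21.1431

Area = 21.14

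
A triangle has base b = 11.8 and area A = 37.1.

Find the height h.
A = ½·b·h  ⇒  h = 2A/b = 2·37.1/11.8 = 74.2/11.8 ≈ 6.28814

h = 6.288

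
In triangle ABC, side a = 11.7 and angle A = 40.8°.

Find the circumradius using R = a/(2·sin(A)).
R = a/(2·sin(A)) = 11.7/(2·sin(40.8°))
sin(40.8°) ≈ 0.653421
R ≈ 11.7/(2·0.653421) = 11.7/1.30684 ≈ 8.95289

R = 8.953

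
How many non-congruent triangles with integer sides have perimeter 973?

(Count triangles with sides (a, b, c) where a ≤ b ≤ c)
Let a ≤ b ≤ c with a + b + c = 973. The only binding inequality is a + b > c, i.e. 973 − c > c, so c < 973/2; and c ≥ 973/3 since c is the largest side.
So 325 ≤ c ≤ 486. For each c, b runs from ⌈(973 − c)/2⌉ up to c (then a = 973 − b − c satisfies 1 ≤ a ≤ b automatically), giving c − ⌈(973 − c)/2⌉ + 1 choices.
Summing over c: 2 + 3 + 5 + 6 + … + 242 + 243  (162 terms, c = 325, …, 486) = 19845
Check (closed form: nearest integer to p²/48 for even p, (p+3)²/48 for odd p): (973+3)²/48 = 976²/48 = 952576/48 ≈ 19845.33 → 19845

19845 triangles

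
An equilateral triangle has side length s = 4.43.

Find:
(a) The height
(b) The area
(a) The height splits the triangle into two 30-60-90 halves: h = s·√3/2 = 4.43·1.73205/2 ≈ 7.67299/2 ≈ 3.83649
(b) Area = (√3/4)·s² = (√3/4)·4.43² = (√3/4)·19.6249 ≈ 0.433013·19.6249 ≈ 8.49783

Height = 3.836, Area = 8.498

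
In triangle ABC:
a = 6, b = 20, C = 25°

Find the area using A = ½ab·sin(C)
A = ½·a·b·sin(C) = ½·6·20·sin(25°)
sin(25°) ≈ 0.422618
A ≈ ½·120·0.422618 = 60·0.422618 ≈ 25.3571

Area = 25.36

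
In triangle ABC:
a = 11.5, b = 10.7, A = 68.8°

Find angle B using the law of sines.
a/sin(A) = b/sin(B)  ⇒  sin(B) = b·sin(A)/a = 10.7·sin(68.8°)/11.5
sin(68.8°) ≈ 0.932324
sin(B) ≈ 10.7·0.932324/11.5 ≈ 9.97586/11.5 ≈ 0.867466
B = arcsin(0.867466) ≈ 60.1656°
(Since b ≤ a we need B ≤ A, so the obtuse alternative 180° − 60.1656° ≈ 119.834° is rejected.)

B = 60.17°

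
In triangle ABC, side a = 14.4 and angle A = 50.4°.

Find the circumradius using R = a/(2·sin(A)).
R = a/(2·sin(A)) = 14.4/(2·sin(50.4°))
sin(50.4°) ≈ 0.770513
R ≈ 14.4/(2·0.770513) = 14.4/1.54103 ≈ 9.34442

R = 9.344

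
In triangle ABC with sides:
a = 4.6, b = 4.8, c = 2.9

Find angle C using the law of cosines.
c² = a² + b² − 2ab·cos(C)  ⇒  cos(C) = (a² + b² − c²)/(2ab)
cos(C) = (4.6² + 4.8² − 2.9²)/(2·4.6·4.8) = (21.16 + 23.04 − 8.41)/44.16 = 35.79/44.16 ≈ 0.810462
C = arccos(0.810462) ≈ 35.8589°

C = 35.86°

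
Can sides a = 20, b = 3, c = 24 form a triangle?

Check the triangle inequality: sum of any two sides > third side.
a + b vs c: 20 + 3 = 23 ≤ 24  ✗
a + c vs b: 20 + 24 = 44 > 3  ✓
b + c vs a: 3 + 24 = 27 > 20  ✓

No: 20 + 3 = 23 is not > 24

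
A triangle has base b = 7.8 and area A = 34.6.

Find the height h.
A = ½·b·h  ⇒  h = 2A/b = 2·34.6/7.8 = 69.2/7.8 ≈ 8.87179

h = 8.872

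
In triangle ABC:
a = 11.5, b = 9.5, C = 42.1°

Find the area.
Two sides and the included angle (SAS): A = ½·a·b·sin(C) = ½·11.5·9.5·sin(42.1°)
sin(42.1°) ≈ 0.670427
A ≈ ½·109.25·0.670427 = 54.625·0.670427 ≈ 36.6221

Area = 36.62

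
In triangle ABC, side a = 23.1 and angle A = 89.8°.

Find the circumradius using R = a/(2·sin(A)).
R = a/(2·sin(A)) = 23.1/(2·sin(89.8°))
sin(89.8°) ≈ 0.999994
R ≈ 23.1/(2·0.999994) = 23.1/1.99999 ≈ 11.5501

R = 11.55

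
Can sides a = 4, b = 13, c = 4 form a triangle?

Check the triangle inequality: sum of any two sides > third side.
a + b vs c: 4 + 13 = 17 > 4  ✓
a + c vs b: 4 + 4 = 8 ≤ 13  ✗
b + c vs a: 13 + 4 = 17 > 4  ✓

No: 4 + 4 = 8 is not > 13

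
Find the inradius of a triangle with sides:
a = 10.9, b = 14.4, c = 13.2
r = Area/s where s is the semi-perimeter.
s = (10.9 + 14.4 + 13.2)/2 = 38.5/2 = 19.25
Area = √(s(s−a)(s−b)(s−c)) = √(19.25·8.35·4.85·6.05) ≈ √4716.44 ≈ 68.6763
r ≈ 68.6763/19.25 ≈ 3.5676

r = 3.568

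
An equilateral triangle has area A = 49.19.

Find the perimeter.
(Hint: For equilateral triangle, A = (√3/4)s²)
A = (√3/4)s²  ⇒  s² = 4A/√3 = 4·49.19/√3 = 196.76/1.73205 ≈ 113.599
s ≈ √113.599 ≈ 10.6583
Perimeter = 3s ≈ 3·10.6583 ≈ 31.9749

Perimeter = 31.97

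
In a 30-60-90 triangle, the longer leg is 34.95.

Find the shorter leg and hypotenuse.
In a 30-60-90 triangle the sides are in ratio 1 : √3 : 2, so short leg = long leg/√3 and hypotenuse = 2·(short leg).
Short leg = 34.95/√3 ≈ 34.95/1.73205 ≈ 20.1784
Hypotenuse = 2·20.1784 ≈ 40.3568

Short leg = 20.18, Hypotenuse = 40.36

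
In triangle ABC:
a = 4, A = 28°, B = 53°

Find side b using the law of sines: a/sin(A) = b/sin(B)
a/sin(A) = b/sin(B)  ⇒  b = a·sin(B)/sin(A) = 4·sin(53°)/sin(28°)
sin(53°) ≈ 0.798636, sin(28°) ≈ 0.469472
b ≈ 4·0.798636/0.469472 ≈ 3.19454/0.469472 ≈ 6.80455

b = 6.805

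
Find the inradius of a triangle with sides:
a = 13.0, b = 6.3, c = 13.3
r = Area/s where s is the semi-perimeter.
s = (13.0 + 6.3 + 13.3)/2 = 32.6/2 = 16.3
Area = √(s(s−a)(s−b)(s−c)) = √(16.3·3.3·10·3) ≈ √1613.7 ≈ 40.1709
r ≈ 40.1709/16.3 ≈ 2.46447

r = 2.464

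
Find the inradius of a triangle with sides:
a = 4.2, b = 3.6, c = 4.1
r = Area/s where s is the semi-perimeter.
s = (4.2 + 3.6 + 4.1)/2 = 11.9/2 = 5.95
Area = √(s(s−a)(s−b)(s−c)) = √(5.95·1.75·2.35·1.85) ≈ √45.2683 ≈ 6.72818
r ≈ 6.72818/5.95 ≈ 1.13079

r = 1.131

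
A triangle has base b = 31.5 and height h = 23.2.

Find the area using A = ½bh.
A = ½·b·h = ½·31.5·23.2 = ½·730.8 = 365.4

Area = 365.4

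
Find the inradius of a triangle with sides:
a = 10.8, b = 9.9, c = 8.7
r = Area/s where s is the semi-perimeter.
s = (10.8 + 9.9 + 8.7)/2 = 29.4/2 = 14.7
Area = √(s(s−a)(s−b)(s−c)) = √(14.7·3.9·4.8·6) ≈ √1651.1 ≈ 40.6338
r ≈ 40.6338/14.7 ≈ 2.7642

r = 2.764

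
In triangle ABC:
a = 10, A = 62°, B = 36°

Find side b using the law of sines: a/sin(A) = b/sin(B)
a/sin(A) = b/sin(B)  ⇒  b = a·sin(B)/sin(A) = 10·sin(36°)/sin(62°)
sin(36°) ≈ 0.587785, sin(62°) ≈ 0.882948
b ≈ 10·0.587785/0.882948 ≈ 5.87785/0.882948 ≈ 6.65708

b = 6.657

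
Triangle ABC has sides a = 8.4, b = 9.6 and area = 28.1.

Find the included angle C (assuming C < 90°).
Area = ½·a·b·sin(C)  ⇒  sin(C) = 2·Area/(a·b) = 2·28.1/(8.4·9.6) = 56.2/80.64 ≈ 0.696925
C = arcsin(0.696925) ≈ 44.1808° (taking the acute solution since C < 90°)

C = 44.18°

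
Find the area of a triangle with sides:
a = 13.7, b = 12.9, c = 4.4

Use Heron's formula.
s = (13.7 + 12.9 + 4.4)/2 = 31/2 = 15.5
s − a = 1.8, s − b = 2.6, s − c = 11.1
s(s−a)(s−b)(s−c) = 15.5·1.8·2.6·11.1 ≈ 805.194
Area = √805.194 ≈ 28.3759

Area = 28.38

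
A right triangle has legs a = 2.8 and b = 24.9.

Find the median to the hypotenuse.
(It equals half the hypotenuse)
Hypotenuse c = √(a² + b²) = √(7.84 + 620.01) = √627.85 ≈ 25.0569
Median to hypotenuse = c/2 ≈ 25.0569/2 ≈ 12.5285

Median = 12.53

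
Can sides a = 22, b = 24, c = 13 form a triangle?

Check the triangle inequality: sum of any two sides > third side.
a + b vs c: 22 + 24 = 46 > 13  ✓
a + c vs b: 22 + 13 = 35 > 24  ✓
b + c vs a: 24 + 13 = 37 > 22  ✓

Yes, triangle inequality satisfied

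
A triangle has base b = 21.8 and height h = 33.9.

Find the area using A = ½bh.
A = ½·b·h = ½·21.8·33.9 = ½·739.02 = 369.51

Area = 369.51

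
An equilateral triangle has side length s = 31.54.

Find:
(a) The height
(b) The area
(a) The height splits the triangle into two 30-60-90 halves: h = s·√3/2 = 31.54·1.73205/2 ≈ 54.6289/2 ≈ 27.3144
(b) Area = (√3/4)·s² = (√3/4)·31.54² = (√3/4)·994.7716 ≈ 0.433013·994.7716 ≈ 430.749

Height = 27.31, Area = 430.7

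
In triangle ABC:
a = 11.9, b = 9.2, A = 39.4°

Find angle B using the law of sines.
a/sin(A) = b/sin(B)  ⇒  sin(B) = b·sin(A)/a = 9.2·sin(39.4°)/11.9
sin(39.4°) ≈ 0.634731
sin(B) ≈ 9.2·0.634731/11.9 ≈ 5.83952/11.9 ≈ 0.490716
B = arcsin(0.490716) ≈ 29.3877°
(Since b ≤ a we need B ≤ A, so the obtuse alternative 180° − 29.3877° ≈ 150.612° is rejected.)

B = 29.39°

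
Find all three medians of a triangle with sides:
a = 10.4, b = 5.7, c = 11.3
Median formula: m_a = ½√(2b² + 2c² − a²) (and cyclically). a² = 108.16, b² = 32.49, c² = 127.69.
m_a = ½√(2·32.49 + 2·127.69 − 108.16) = ½√212.2 ≈ ½·14.5671 ≈ 7.28354
m_b = ½√(2·108.16 + 2·127.69 − 32.49) = ½√439.21 ≈ ½·20.9573 ≈ 10.4787
m_c = ½√(2·108.16 + 2·32.49 − 127.69) = ½√153.61 ≈ ½·12.394 ≈ 6.19698

m_a = 7.284, m_b = 10.48, m_c = 6.197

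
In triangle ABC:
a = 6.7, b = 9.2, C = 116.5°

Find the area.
Two sides and the included angle (SAS): A = ½·a·b·sin(C) = ½·6.7·9.2·sin(116.5°)
sin(116.5°) ≈ 0.894934
A ≈ ½·61.64·0.894934 = 30.82·0.894934 ≈ 27.5819

Area = 27.58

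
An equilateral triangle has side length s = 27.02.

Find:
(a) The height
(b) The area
(a) The height splits the triangle into two 30-60-90 halves: h = s·√3/2 = 27.02·1.73205/2 ≈ 46.8/2 ≈ 23.4
(b) Area = (√3/4)·s² = (√3/4)·27.02² = (√3/4)·730.0804 ≈ 0.433013·730.0804 ≈ 316.134

Height = 23.4, Area = 316.1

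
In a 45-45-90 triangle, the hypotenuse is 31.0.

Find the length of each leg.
In a 45-45-90 triangle hypotenuse = leg·√2, so leg = hypotenuse/√2.
Leg = 31.0/√2 ≈ 31.0/1.41421 ≈ 21.9203

Each leg = 21.92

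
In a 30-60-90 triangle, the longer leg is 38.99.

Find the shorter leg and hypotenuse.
In a 30-60-90 triangle the sides are in ratio 1 : √3 : 2, so short leg = long leg/√3 and hypotenuse = 2·(short leg).
Short leg = 38.99/√3 ≈ 38.99/1.73205 ≈ 22.5109
Hypotenuse = 2·22.5109 ≈ 45.0218

Short leg = 22.51, Hypotenuse = 45.02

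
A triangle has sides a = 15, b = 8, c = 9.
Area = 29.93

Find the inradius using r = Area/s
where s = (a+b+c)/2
s = (15 + 8 + 9)/2 = 32/2 = 16
r = Area/s = 29.93/16 ≈ 1.87062

r = 1.871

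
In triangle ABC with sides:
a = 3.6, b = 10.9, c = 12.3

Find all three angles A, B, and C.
Law of cosines for each angle (a² = 12.96, b² = 118.81, c² = 151.29):
cos(A) = (b² + c² − a²)/(2bc) = (118.81 + 151.29 − 12.96)/(2·10.9·12.3) = 257.14/268.14 ≈ 0.958977  ⇒  A ≈ 16.4683°
cos(B) = (a² + c² − b²)/(2ac) = (12.96 + 151.29 − 118.81)/(2·3.6·12.3) = 45.44/88.56 ≈ 0.513098  ⇒  B ≈ 59.1296°
cos(C) = (a² + b² − c²)/(2ab) = (12.96 + 118.81 − 151.29)/(2·3.6·10.9) = -19.52/78.48 ≈ -0.248726  ⇒  C ≈ 104.402°
Check: A + B + C ≈ 180°

A = 16.47°, B = 59.13°, C = 104.4°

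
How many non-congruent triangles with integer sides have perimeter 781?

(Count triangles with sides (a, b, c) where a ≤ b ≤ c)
Let a ≤ b ≤ c with a + b + c = 781. The only binding inequality is a + b > c, i.e. 781 − c > c, so c < 781/2; and c ≥ 781/3 since c is the largest side.
So 261 ≤ c ≤ 390. For each c, b runs from ⌈(781 − c)/2⌉ up to c (then a = 781 − b − c satisfies 1 ≤ a ≤ b automatically), giving c − ⌈(781 − c)/2⌉ + 1 choices.
Summing over c: 2 + 3 + 5 + 6 + … + 194 + 195  (130 terms, c = 261, …, 390) = 12805
Check (closed form: nearest integer to p²/48 for even p, (p+3)²/48 for odd p): (781+3)²/48 = 784²/48 = 614656/48 ≈ 12805.33 → 12805

12805 triangles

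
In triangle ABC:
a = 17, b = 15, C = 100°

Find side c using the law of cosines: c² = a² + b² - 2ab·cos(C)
c² = 17² + 15² − 2·17·15·cos(100°)
cos(100°) ≈ -0.173648
c² ≈ 289 + 225 − 510·(-0.173648) ≈ 514 + 88.5606 ≈ 602.561
c ≈ √602.561 ≈ 24.5471

c = 24.55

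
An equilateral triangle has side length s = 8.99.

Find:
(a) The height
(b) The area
(a) The height splits the triangle into two 30-60-90 halves: h = s·√3/2 = 8.99·1.73205/2 ≈ 15.5711/2 ≈ 7.78557
(b) Area = (√3/4)·s² = (√3/4)·8.99² = (√3/4)·80.8201 ≈ 0.433013·80.8201 ≈ 34.9961

Height = 7.786, Area = 35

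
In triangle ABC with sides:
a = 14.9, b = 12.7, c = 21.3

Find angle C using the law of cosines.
c² = a² + b² − 2ab·cos(C)  ⇒  cos(C) = (a² + b² − c²)/(2ab)
cos(C) = (14.9² + 12.7² − 21.3²)/(2·14.9·12.7) = (222.01 + 161.29 − 453.69)/378.46 = -70.39/378.46 ≈ -0.185991
C = arccos(-0.185991) ≈ 100.719°

C = 100.7°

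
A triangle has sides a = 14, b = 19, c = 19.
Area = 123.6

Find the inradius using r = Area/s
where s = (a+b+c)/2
s = (14 + 19 + 19)/2 = 52/2 = 26
r = Area/s = 123.6/26 ≈ 4.75385

r = 4.754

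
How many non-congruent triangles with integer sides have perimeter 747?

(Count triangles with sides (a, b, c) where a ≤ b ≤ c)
Let a ≤ b ≤ c with a + b + c = 747. The only binding inequality is a + b > c, i.e. 747 − c > c, so c < 747/2; and c ≥ 747/3 since c is the largest side.
So 249 ≤ c ≤ 373. For each c, b runs from ⌈(747 − c)/2⌉ up to c (then a = 747 − b − c satisfies 1 ≤ a ≤ b automatically), giving c − ⌈(747 − c)/2⌉ + 1 choices.
Summing over c: 1 + 2 + 4 + 5 + … + 185 + 187  (125 terms, c = 249, …, 373) = 11719
Check (closed form: nearest integer to p²/48 for even p, (p+3)²/48 for odd p): (747+3)²/48 = 750²/48 = 562500/48 ≈ 11718.75 → 11719

11719 triangles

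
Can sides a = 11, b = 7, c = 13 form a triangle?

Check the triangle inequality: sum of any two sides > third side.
a + b vs c: 11 + 7 = 18 > 13  ✓
a + c vs b: 11 + 13 = 24 > 7  ✓
b + c vs a: 7 + 13 = 20 > 11  ✓

Yes, triangle inequality satisfied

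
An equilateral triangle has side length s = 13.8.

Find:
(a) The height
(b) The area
(a) The height splits the triangle into two 30-60-90 halves: h = s·√3/2 = 13.8·1.73205/2 ≈ 23.9023/2 ≈ 11.9512
(b) Area = (√3/4)·s² = (√3/4)·13.8² = (√3/4)·190.44 ≈ 0.433013·190.44 ≈ 82.4629

Height = 11.95, Area = 82.46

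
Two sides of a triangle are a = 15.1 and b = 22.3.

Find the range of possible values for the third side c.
Triangle inequality: |a − b| < c < a + b
|a − b| = |15.1 − 22.3| = 7.2
a + b = 15.1 + 22.3 = 37.4

7.2 < c < 37.4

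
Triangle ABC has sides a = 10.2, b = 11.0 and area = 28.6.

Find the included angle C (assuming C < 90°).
Area = ½·a·b·sin(C)  ⇒  sin(C) = 2·Area/(a·b) = 2·28.6/(10.2·11.0) = 57.2/112.2 ≈ 0.509804
C = arcsin(0.509804) ≈ 30.6508° (taking the acute solution since C < 90°)

C = 30.65°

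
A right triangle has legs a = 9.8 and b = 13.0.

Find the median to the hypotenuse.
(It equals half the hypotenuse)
Hypotenuse c = √(a² + b²) = √(96.04 + 169) = √265.04 ≈ 16.28
Median to hypotenuse = c/2 ≈ 16.28/2 ≈ 8.14002

Median = 8.14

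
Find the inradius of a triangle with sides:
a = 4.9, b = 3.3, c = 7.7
r = Area/s where s is the semi-perimeter.
s = (4.9 + 3.3 + 7.7)/2 = 15.9/2 = 7.95
Area = √(s(s−a)(s−b)(s−c)) = √(7.95·3.05·4.65·0.25) ≈ √28.1877 ≈ 5.30921
r ≈ 5.30921/7.95 ≈ 0.667825

r = 0.6678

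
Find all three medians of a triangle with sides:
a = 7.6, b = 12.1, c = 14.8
Median formula: m_a = ½√(2b² + 2c² − a²) (and cyclically). a² = 57.76, b² = 146.41, c² = 219.04.
m_a = ½√(2·146.41 + 2·219.04 − 57.76) = ½√673.14 ≈ ½·25.9449 ≈ 12.9725
m_b = ½√(2·57.76 + 2·219.04 − 146.41) = ½√407.19 ≈ ½·20.1789 ≈ 10.0895
m_c = ½√(2·57.76 + 2·146.41 − 219.04) = ½√189.3 ≈ ½·13.7586 ≈ 6.87932

m_a = 12.97, m_b = 10.09, m_c = 6.879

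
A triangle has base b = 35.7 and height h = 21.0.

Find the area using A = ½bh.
A = ½·b·h = ½·35.7·21.0 = ½·749.7 = 374.85

Area = 374.85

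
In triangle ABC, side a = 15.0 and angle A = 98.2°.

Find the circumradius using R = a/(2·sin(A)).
R = a/(2·sin(A)) = 15.0/(2·sin(98.2°))
sin(98.2°) ≈ 0.989776
R ≈ 15.0/(2·0.989776) = 15.0/1.97955 ≈ 7.57747

R = 7.577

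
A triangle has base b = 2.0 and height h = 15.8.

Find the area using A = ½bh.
A = ½·b·h = ½·2.0·15.8 = ½·31.6 = 15.8

Area = 15.8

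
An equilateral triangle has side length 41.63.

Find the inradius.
r = Area/s with s the semi-perimeter.
Area = (√3/4)·41.63² = (√3/4)·1733.0569 ≈ 0.433013·1733.0569 ≈ 750.436
s = 3·41.63/2 = 62.445
r ≈ 750.436/62.445 ≈ 12.0175
(Equivalently r = side/(2√3) = 41.63/3.4641 ≈ 12.0175.)

r = 12.02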